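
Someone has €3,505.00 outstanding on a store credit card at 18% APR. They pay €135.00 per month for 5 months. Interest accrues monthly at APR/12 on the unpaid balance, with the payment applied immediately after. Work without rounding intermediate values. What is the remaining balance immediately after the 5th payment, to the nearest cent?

Monthly rate r = 18%/12 = 1.5% = 0.015.
Each month: B ← B·(1+r) − €135.00.
Month 1: interest €52.57; balance after payment €3,422.57.
Month 2: interest €51.34; balance after payment €3,338.91.
Month 3: interest €50.08; balance after payment €3,254.00.
Month 4: interest €48.81; balance after payment €3,167.81.
Month 5: interest €47.52; balance after payment €3,080.32.

€3,080.32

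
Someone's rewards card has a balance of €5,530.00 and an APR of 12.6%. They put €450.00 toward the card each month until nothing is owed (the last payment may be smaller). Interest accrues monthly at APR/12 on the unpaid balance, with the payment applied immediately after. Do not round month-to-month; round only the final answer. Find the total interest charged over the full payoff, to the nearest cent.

Monthly rate r = 12.6%/12 = 1.05% = 0.0105.
Payoff takes n = ⌈−ln(1 − rB₀/P)/ln(1+r)⌉ = ⌈13.226⌉ = 14 payments; the last is €102.22.
Total paid = 13·€450.00 + €102.22 = €5,952.22.
Total interest = total paid − principal = €5,952.22 − €5,530.00 = €422.22.

€422.22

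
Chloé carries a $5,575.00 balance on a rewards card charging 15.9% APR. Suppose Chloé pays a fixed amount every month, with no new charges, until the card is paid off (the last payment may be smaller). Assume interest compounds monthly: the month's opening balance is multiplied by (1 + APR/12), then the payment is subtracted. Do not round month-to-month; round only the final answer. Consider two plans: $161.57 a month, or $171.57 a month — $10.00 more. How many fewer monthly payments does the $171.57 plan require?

Monthly rate r = 15.9%/12 = 1.325% = 0.01325.
At $161.57/mo: n = ⌈−ln(1 − rB₀/P)/ln(1+r)⌉ = 47 payments (last $67.83); total interest = total paid − $5,575.00 = $1,925.05.
At $171.57/mo: 43 payments (last $133.56); total interest $1,764.50.
Payments saved = 47 − 43 = 4.

4 fewer payments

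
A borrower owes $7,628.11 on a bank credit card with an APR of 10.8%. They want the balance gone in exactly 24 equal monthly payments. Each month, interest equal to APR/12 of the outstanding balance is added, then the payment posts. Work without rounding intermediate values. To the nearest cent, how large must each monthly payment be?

$354.82

Monthly rate r = 10.8%/12 = 0.9% = 0.009.
Level-payment amortization: P = B₀·r / (1 − (1+r)^(−n)) = 7628.11·0.009 / (1 − 1.009^(−24)).
Denominator 1 − (1+r)^(−24) = 0.193485815.
P = 68.653 / 0.193485815 ≈ 354.82.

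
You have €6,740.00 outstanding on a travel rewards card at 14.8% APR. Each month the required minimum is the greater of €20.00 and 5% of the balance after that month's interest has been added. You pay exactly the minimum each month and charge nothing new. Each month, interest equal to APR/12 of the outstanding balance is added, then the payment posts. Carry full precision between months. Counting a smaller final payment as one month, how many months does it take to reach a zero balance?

Monthly rate r = 14.8%/12 = 1.23333% = 0.0123333.
While 5% of the post-interest balance exceeds €20.00, each month B ← (B·(1+r))·(1 − 0.05), i.e. B shrinks by the factor (1+r)·0.95 = 0.96172.
This holds for months 1–73. Entering month 74 the balance is €390.03; 5% of the post-interest balance is now below €20.00, so the flat €20.00 minimum applies from here.
From month 74 a fixed €20.00 at rate r clears €390.03 in 23 more payments. Total: 73 + 23 = 96 months.

96 months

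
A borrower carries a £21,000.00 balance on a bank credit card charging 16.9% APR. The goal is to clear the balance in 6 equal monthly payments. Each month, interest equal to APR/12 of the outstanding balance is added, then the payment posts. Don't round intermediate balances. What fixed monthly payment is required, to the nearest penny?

£3,674.53

Monthly rate r = 16.9%/12 = 1.40833% = 0.0140833.
Level-payment amortization: P = B₀·r / (1 − (1+r)^(−n)) = 21000.00·0.0140833 / (1 − 1.01408^(−6)).
Denominator 1 − (1+r)^(−6) = 0.0804864579.
P = 295.75 / 0.0804864579 ≈ 3674.53.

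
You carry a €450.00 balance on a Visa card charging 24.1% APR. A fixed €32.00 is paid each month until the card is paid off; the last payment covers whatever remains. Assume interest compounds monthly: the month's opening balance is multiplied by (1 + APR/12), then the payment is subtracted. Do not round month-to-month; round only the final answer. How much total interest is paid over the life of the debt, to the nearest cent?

€84.15

Monthly rate r = 24.1%/12 = 2.00833% = 0.0200833.
Payoff takes n = ⌈−ln(1 − rB₀/P)/ln(1+r)⌉ = ⌈16.690⌉ = 17 payments; the last is €22.15.
Total paid = 16·€32.00 + €22.15 = €534.15.
Total interest = total paid − principal = €534.15 − €450.00 = €84.15.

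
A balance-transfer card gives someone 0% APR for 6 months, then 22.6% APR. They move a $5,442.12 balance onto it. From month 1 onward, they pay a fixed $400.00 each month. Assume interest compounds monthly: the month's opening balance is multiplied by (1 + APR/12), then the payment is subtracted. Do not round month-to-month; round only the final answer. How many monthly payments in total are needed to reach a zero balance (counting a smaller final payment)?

Promo months 1–6 at r₀ = 0%/12 = 0; months 7+ at r₁ = 22.6%/12 = 0.0188333.
After month 6 (no interest yet): B = $5,442.12 − 6·$400.00 = $3,042.12.
Then at r₁ with $400.00/mo: n₂ = −ln(1 − r₁·B/P)/ln(1+r₁) ≈ 8.29 → 9 more payments.

15 payments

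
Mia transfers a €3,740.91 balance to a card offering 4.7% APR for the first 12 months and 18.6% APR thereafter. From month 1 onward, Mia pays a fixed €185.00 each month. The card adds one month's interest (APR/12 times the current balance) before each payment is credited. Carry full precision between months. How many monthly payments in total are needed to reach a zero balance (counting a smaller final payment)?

Promo months 1–12 at r₀ = 4.7%/12 = 0.00391667; months 13+ at r₁ = 18.6%/12 = 0.0155.
After month 12: iterate B ← B·(1+r₀) − €185.00 for 12 months → €1,652.12.
Then at r₁ with €185.00/mo: n₂ = −ln(1 − r₁·B/P)/ln(1+r₁) ≈ 9.69 → 10 more payments.

22 months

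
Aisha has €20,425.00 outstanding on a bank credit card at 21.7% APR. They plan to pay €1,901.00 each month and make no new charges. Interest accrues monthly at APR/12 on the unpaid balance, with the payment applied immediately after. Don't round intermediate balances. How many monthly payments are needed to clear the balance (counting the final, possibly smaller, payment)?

Monthly rate r = 21.7%/12 = 1.80833% = 0.0180833.
Recurrence: B ← B·(1+r) − €1,901.00.
Month 1: interest €369.35; balance after payment €18,893.35.
Month 2: interest €341.65; balance after payment €17,334.01.
Closed form: n = −ln(1 − rB₀/P)/ln(1+r) = −ln(0.80571)/ln(1.01808) ≈ 12.054, so the balance reaches zero during payment 13.

13 payments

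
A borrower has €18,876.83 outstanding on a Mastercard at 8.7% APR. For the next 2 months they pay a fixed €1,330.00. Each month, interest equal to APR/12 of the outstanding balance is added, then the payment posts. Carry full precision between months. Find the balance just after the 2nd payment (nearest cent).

€16,481.89

Monthly rate r = 8.7%/12 = 0.725% = 0.00725.
Each month: B ← B·(1+r) − €1,330.00.
Month 1: interest €136.86; balance after payment €17,683.69.
Month 2: interest €128.21; balance after payment €16,481.89.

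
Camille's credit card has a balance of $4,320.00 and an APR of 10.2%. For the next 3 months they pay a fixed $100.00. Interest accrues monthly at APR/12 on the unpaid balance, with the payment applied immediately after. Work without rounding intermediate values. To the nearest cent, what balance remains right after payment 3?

Monthly rate r = 10.2%/12 = 0.85% = 0.0085.
Each month: B ← B·(1+r) − $100.00.
Month 1: interest $36.72; balance after payment $4,256.72.
Month 2: interest $36.18; balance after payment $4,192.90.
Month 3: interest $35.64; balance after payment $4,128.54.

$4,128.54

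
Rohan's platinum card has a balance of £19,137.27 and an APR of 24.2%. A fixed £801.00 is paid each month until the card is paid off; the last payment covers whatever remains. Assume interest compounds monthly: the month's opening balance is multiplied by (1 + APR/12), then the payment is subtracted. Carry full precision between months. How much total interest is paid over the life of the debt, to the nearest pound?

Monthly rate r = 24.2%/12 = 2.01667% = 0.0201667.
Payoff takes n = ⌈−ln(1 − rB₀/P)/ln(1+r)⌉ = ⌈32.927⌉ = 33 payments; the last is £743.26.
Total paid = 32·£801.00 + £743.26 = £26,375.26.
Total interest = total paid − principal = £26,375.26 − £19,137.27 = £7,237.99.

£7,238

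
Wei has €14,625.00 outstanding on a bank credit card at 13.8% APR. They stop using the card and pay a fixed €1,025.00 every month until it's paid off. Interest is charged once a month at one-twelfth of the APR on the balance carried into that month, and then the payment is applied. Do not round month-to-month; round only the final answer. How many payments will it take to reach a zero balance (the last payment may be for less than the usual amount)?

Monthly rate r = 13.8%/12 = 1.15% = 0.0115.
Recurrence: B ← B·(1+r) − €1,025.00.
Month 1: interest €168.19; balance after payment €13,768.19.
Month 2: interest €158.33; balance after payment €12,901.52.
Closed form: n = −ln(1 − rB₀/P)/ln(1+r) = −ln(0.83591)/ln(1.0115) ≈ 15.675, so the balance reaches zero during payment 16.

16 months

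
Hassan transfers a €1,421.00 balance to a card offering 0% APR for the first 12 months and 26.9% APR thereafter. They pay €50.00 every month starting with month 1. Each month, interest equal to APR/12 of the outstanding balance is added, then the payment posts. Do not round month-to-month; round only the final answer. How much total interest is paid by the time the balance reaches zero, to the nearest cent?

€214.33

Promo months 1–12 at r₀ = 0%/12 = 0; months 13+ at r₁ = 26.9%/12 = 0.0224167.
After month 12 (no interest yet): B = €1,421.00 − 12·€50.00 = €821.00.
Then at r₁ with €50.00/mo: n₂ = −ln(1 − r₁·B/P)/ln(1+r₁) ≈ 20.70 → 21 more payments.
Total paid = 32·€50.00 + €35.33 = €1,635.33; interest = €1,635.33 − €1,421.00 = €214.33.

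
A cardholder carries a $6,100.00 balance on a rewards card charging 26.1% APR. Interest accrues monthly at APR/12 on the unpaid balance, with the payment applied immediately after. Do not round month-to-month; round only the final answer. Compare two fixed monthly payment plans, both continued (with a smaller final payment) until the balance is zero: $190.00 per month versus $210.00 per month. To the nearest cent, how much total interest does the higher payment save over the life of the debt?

Monthly rate r = 26.1%/12 = 2.175% = 0.02175.
At $190.00/mo: n = ⌈−ln(1 − rB₀/P)/ln(1+r)⌉ = 56 payments (last $131.66); total interest = total paid − $6,100.00 = $4,481.66.
At $210.00/mo: 47 payments (last $91.47); total interest $3,651.47.
Interest saved = $4,481.66 − $3,651.47 = $830.19.

$830.19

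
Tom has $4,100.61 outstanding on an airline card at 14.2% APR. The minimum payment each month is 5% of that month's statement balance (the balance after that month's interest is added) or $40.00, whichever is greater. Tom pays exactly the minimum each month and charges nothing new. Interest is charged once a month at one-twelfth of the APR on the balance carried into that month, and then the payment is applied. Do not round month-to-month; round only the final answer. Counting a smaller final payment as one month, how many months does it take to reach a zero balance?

Monthly rate r = 14.2%/12 = 1.18333% = 0.0118333.
While 5% of the post-interest balance exceeds $40.00, each month B ← (B·(1+r))·(1 − 0.05), i.e. B shrinks by the factor (1+r)·0.95 = 0.96124.
This holds for months 1–42. Entering month 43 the balance is $779.50; 5% of the post-interest balance is now below $40.00, so the flat $40.00 minimum applies from here.
From month 43 a fixed $40.00 at rate r clears $779.50 in 23 more payments. Total: 42 + 23 = 65 months.

65 months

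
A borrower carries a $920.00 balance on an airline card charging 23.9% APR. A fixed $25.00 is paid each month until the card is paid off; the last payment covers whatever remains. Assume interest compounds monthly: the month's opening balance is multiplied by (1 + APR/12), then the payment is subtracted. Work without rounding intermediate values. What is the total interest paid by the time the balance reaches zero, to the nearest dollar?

$754

Monthly rate r = 23.9%/12 = 1.99167% = 0.0199167.
Payoff takes n = ⌈−ln(1 − rB₀/P)/ln(1+r)⌉ = ⌈66.947⌉ = 67 payments; the last is $23.69.
Total paid = 66·$25.00 + $23.69 = $1,673.69.
Total interest = total paid − principal = $1,673.69 − $920.00 = $753.69.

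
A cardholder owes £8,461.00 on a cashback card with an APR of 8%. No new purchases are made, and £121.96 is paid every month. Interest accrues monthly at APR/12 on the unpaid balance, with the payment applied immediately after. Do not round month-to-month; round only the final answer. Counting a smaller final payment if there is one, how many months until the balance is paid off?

94 months

Monthly rate r = 8%/12 = 0.666667% = 0.00666667.
Recurrence: B ← B·(1+r) − £121.96.
Month 1: interest £56.41; balance after payment £8,395.45.
Month 2: interest £55.97; balance after payment £8,329.46.
Closed form: n = −ln(1 − rB₀/P)/ln(1+r) = −ln(0.5375)/ln(1.00667) ≈ 93.434, so the balance reaches zero during payment 94.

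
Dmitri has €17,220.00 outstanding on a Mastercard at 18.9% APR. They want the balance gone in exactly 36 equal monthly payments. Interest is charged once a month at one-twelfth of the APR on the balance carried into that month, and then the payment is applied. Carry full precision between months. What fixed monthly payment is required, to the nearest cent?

€630.35

Monthly rate r = 18.9%/12 = 1.575% = 0.01575.
Level-payment amortization: P = B₀·r / (1 − (1+r)^(−n)) = 17220.00·0.01575 / (1 − 1.01575^(−36)).
Denominator 1 − (1+r)^(−36) = 0.430263447.
P = 271.215 / 0.430263447 ≈ 630.35.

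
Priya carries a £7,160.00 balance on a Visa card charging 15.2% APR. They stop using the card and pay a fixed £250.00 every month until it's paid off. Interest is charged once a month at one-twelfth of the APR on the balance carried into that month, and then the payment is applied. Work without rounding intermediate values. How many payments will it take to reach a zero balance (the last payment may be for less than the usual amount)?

Monthly rate r = 15.2%/12 = 1.26667% = 0.0126667.
Recurrence: B ← B·(1+r) − £250.00.
Month 1: interest £90.69; balance after payment £7,000.69.
Month 2: interest £88.68; balance after payment £6,839.37.
Closed form: n = −ln(1 − rB₀/P)/ln(1+r) = −ln(0.63723)/ln(1.01267) ≈ 35.801, so the balance reaches zero during payment 36.

36 months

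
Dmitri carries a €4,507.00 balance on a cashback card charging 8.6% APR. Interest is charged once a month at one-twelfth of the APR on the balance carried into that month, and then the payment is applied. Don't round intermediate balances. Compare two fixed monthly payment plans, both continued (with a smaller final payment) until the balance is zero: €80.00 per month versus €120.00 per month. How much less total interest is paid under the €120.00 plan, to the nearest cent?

€523.66

Monthly rate r = 8.6%/12 = 0.716667% = 0.00716667.
At €80.00/mo: n = ⌈−ln(1 − rB₀/P)/ln(1+r)⌉ = 73 payments (last €32.99); total interest = total paid − €4,507.00 = €1,285.99.
At €120.00/mo: 44 payments (last €109.33); total interest €762.33.
Interest saved = €1,285.99 − €762.33 = €523.66.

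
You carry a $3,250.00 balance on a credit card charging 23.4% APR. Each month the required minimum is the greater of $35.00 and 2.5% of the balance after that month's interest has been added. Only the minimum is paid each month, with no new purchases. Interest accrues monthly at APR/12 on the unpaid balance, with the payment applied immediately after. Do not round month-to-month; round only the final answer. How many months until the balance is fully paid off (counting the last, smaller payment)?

Monthly rate r = 23.4%/12 = 1.95% = 0.0195.
While 2.5% of the post-interest balance exceeds $35.00, each month B ← (B·(1+r))·(1 − 0.025), i.e. B shrinks by the factor (1+r)·0.975 = 0.99401.
This holds for months 1–144. Entering month 145 the balance is $1,368.70; 2.5% of the post-interest balance is now below $35.00, so the flat $35.00 minimum applies from here.
From month 145 a fixed $35.00 at rate r clears $1,368.70 in 75 more payments. Total: 144 + 75 = 219 months.

219 months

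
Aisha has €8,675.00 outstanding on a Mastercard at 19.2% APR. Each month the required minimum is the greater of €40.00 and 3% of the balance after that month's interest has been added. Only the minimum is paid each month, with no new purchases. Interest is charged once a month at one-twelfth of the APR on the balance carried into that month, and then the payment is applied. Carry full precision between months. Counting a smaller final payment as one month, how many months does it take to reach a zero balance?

177 months

Monthly rate r = 19.2%/12 = 1.6% = 0.016.
While 3% of the post-interest balance exceeds €40.00, each month B ← (B·(1+r))·(1 − 0.03), i.e. B shrinks by the factor (1+r)·0.97 = 0.98552.
This holds for months 1–130. Entering month 131 the balance is €1,302.50; 3% of the post-interest balance is now below €40.00, so the flat €40.00 minimum applies from here.
From month 131 a fixed €40.00 at rate r clears €1,302.50 in 47 more payments. Total: 130 + 47 = 177 months.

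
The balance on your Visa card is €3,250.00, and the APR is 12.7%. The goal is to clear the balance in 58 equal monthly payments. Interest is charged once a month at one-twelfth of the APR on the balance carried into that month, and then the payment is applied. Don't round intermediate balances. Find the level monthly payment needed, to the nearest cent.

Monthly rate r = 12.7%/12 = 1.05833% = 0.0105833.
Level-payment amortization: P = B₀·r / (1 − (1+r)^(−n)) = 3250.00·0.0105833 / (1 − 1.01058^(−58)).
Denominator 1 − (1+r)^(−58) = 0.456979317.
P = 34.3958 / 0.456979317 ≈ 75.27.

€75.27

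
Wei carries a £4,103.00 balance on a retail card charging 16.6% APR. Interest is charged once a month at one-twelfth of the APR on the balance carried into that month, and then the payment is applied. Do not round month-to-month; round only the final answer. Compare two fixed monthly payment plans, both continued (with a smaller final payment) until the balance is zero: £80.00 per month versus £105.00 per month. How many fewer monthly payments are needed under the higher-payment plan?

33 fewer payments

Monthly rate r = 16.6%/12 = 1.38333% = 0.0138333.
At £80.00/mo: n = ⌈−ln(1 − rB₀/P)/ln(1+r)⌉ = 90 payments (last £77.72); total interest = total paid − £4,103.00 = £3,094.72.
At £105.00/mo: 57 payments (last £64.19); total interest £1,841.19.
Payments saved = 90 − 57 = 33.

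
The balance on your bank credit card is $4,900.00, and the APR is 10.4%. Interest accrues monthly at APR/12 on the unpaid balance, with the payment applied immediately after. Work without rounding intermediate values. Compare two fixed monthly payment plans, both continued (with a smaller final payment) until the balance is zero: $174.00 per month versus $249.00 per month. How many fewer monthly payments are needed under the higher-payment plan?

Monthly rate r = 10.4%/12 = 0.866667% = 0.00866667.
At $174.00/mo: n = ⌈−ln(1 − rB₀/P)/ln(1+r)⌉ = 33 payments (last $73.91); total interest = total paid − $4,900.00 = $741.91.
At $249.00/mo: 22 payments (last $166.88); total interest $495.88.
Payments saved = 33 − 22 = 11.

11 fewer payments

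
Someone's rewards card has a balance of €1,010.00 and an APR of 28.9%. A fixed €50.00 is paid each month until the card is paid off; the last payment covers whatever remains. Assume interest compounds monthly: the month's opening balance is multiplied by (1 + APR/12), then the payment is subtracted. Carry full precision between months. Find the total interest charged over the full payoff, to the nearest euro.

€390

Monthly rate r = 28.9%/12 = 2.40833% = 0.0240833.
Payoff takes n = ⌈−ln(1 − rB₀/P)/ln(1+r)⌉ = ⌈28.006⌉ = 29 payments; the last is €0.28.
Total paid = 28·€50.00 + €0.28 = €1,400.28.
Total interest = total paid − principal = €1,400.28 − €1,010.00 = €390.28.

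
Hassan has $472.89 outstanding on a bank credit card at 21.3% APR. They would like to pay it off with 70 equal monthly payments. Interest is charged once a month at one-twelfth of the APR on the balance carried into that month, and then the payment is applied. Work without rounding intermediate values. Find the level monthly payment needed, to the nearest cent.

Monthly rate r = 21.3%/12 = 1.775% = 0.01775.
Level-payment amortization: P = B₀·r / (1 − (1+r)^(−n)) = 472.89·0.01775 / (1 − 1.01775^(−70)).
Denominator 1 − (1+r)^(−70) = 0.70817518.
P = 8.3938 / 0.70817518 ≈ 11.85.

$11.85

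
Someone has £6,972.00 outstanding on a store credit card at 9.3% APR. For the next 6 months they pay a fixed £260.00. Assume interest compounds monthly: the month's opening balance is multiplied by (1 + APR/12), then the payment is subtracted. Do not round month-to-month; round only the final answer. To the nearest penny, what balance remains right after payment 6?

£5,712.01

Monthly rate r = 9.3%/12 = 0.775% = 0.00775.
Each month: B ← B·(1+r) − £260.00.
Month 1: interest £54.03; balance after payment £6,766.03.
Month 2: interest £52.44; balance after payment £6,558.47.
Month 3: interest £50.83; balance after payment £6,349.30.
Month 4: interest £49.21; balance after payment £6,138.50.
Month 5: interest £47.57; balance after payment £5,926.08.
Month 6: interest £45.93; balance after payment £5,712.01.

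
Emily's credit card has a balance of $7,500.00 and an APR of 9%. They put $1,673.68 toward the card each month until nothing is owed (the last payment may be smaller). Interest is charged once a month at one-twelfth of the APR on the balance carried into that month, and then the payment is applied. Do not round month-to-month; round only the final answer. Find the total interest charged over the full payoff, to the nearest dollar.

$159

Monthly rate r = 9%/12 = 0.75% = 0.0075.
Payoff takes n = ⌈−ln(1 − rB₀/P)/ln(1+r)⌉ = ⌈4.575⌉ = 5 payments; the last is $964.31.
Total paid = 4·$1,673.68 + $964.31 = $7,659.03.
Total interest = total paid − principal = $7,659.03 − $7,500.00 = $159.03.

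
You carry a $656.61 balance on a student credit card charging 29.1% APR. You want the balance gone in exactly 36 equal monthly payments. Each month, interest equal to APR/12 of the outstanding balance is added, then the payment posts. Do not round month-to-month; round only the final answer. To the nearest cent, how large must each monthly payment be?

$27.55

Monthly rate r = 29.1%/12 = 2.425% = 0.02425.
Level-payment amortization: P = B₀·r / (1 − (1+r)^(−n)) = 656.61·0.02425 / (1 − 1.02425^(−36)).
Denominator 1 − (1+r)^(−36) = 0.577929513.
P = 15.9228 / 0.577929513 ≈ 27.55.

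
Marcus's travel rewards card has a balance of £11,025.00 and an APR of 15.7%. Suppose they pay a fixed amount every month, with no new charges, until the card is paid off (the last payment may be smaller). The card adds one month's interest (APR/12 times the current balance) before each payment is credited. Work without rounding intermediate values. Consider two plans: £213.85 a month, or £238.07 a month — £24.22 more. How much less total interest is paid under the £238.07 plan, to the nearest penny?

£1,412.26

Monthly rate r = 15.7%/12 = 1.30833% = 0.0130833.
At £213.85/mo: n = ⌈−ln(1 − rB₀/P)/ln(1+r)⌉ = 87 payments (last £75.18); total interest = total paid − £11,025.00 = £7,441.28.
At £238.07/mo: 72 payments (last £151.05); total interest £6,029.02.
Interest saved = £7,441.28 − £6,029.02 = £1,412.26.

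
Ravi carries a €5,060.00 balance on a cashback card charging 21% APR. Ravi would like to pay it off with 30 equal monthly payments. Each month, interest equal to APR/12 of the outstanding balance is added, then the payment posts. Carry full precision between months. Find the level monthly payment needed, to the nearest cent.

€218.24

Monthly rate r = 21%/12 = 1.75% = 0.0175.
Level-payment amortization: P = B₀·r / (1 − (1+r)^(−n)) = 5060.00·0.0175 / (1 − 1.0175^(−30)).
Denominator 1 − (1+r)^(−30) = 0.405752364.
P = 88.55 / 0.405752364 ≈ 218.24.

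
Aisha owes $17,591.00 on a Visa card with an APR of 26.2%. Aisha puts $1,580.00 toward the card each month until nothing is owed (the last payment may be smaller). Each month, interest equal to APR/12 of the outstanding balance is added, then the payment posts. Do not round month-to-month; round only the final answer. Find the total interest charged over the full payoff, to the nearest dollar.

$2,784

Monthly rate r = 26.2%/12 = 2.18333% = 0.0218333.
Payoff takes n = ⌈−ln(1 − rB₀/P)/ln(1+r)⌉ = ⌈12.895⌉ = 13 payments; the last is $1,414.94.
Total paid = 12·$1,580.00 + $1,414.94 = $20,374.94.
Total interest = total paid − principal = $20,374.94 − $17,591.00 = $2,783.94.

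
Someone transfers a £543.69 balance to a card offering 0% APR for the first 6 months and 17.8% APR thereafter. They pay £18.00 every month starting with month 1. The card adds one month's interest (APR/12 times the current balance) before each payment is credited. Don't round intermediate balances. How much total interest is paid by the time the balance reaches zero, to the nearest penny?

£108.07

Promo months 1–6 at r₀ = 0%/12 = 0; months 7+ at r₁ = 17.8%/12 = 0.0148333.
After month 6 (no interest yet): B = £543.69 − 6·£18.00 = £435.69.
Then at r₁ with £18.00/mo: n₂ = −ln(1 − r₁·B/P)/ln(1+r₁) ≈ 30.21 → 31 more payments.
Total paid = 36·£18.00 + £3.76 = £651.76; interest = £651.76 − £543.69 = £108.07.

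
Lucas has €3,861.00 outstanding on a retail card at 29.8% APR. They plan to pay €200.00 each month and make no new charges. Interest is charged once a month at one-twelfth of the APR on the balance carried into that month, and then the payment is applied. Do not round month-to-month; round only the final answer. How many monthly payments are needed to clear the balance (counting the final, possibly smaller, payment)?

Monthly rate r = 29.8%/12 = 2.48333% = 0.0248333.
Recurrence: B ← B·(1+r) − €200.00.
Month 1: interest €95.88; balance after payment €3,756.88.
Month 2: interest €93.30; balance after payment €3,650.18.
Closed form: n = −ln(1 − rB₀/P)/ln(1+r) = −ln(0.52059)/ln(1.02483) ≈ 26.612, so the balance reaches zero during payment 27.

27 months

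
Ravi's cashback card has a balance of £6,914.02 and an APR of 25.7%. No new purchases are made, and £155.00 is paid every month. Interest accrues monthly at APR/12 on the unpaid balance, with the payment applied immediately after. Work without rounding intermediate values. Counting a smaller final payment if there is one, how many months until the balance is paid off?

147 months

Monthly rate r = 25.7%/12 = 2.14167% = 0.0214167.
Recurrence: B ← B·(1+r) − £155.00.
Month 1: interest £148.08; balance after payment £6,907.10.
Month 2: interest £147.93; balance after payment £6,900.02.
Closed form: n = −ln(1 − rB₀/P)/ln(1+r) = −ln(0.044676)/ln(1.02142) ≈ 146.684, so the balance reaches zero during payment 147.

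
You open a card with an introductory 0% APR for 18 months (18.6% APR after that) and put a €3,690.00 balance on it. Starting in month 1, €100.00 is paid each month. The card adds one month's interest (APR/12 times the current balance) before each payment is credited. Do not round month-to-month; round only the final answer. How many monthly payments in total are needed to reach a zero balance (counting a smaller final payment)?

Promo months 1–18 at r₀ = 0%/12 = 0; months 19+ at r₁ = 18.6%/12 = 0.0155.
After month 18 (no interest yet): B = €3,690.00 − 18·€100.00 = €1,890.00.
Then at r₁ with €100.00/mo: n₂ = −ln(1 − r₁·B/P)/ln(1+r₁) ≈ 22.54 → 23 more payments.

41 months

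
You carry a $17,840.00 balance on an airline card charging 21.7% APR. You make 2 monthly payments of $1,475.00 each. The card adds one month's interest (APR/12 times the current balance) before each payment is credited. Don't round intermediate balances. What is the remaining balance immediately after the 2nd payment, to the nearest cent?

$15,514.37

Monthly rate r = 21.7%/12 = 1.80833% = 0.0180833.
Each month: B ← B·(1+r) − $1,475.00.
Month 1: interest $322.61; balance after payment $16,687.61.
Month 2: interest $301.77; balance after payment $15,514.37.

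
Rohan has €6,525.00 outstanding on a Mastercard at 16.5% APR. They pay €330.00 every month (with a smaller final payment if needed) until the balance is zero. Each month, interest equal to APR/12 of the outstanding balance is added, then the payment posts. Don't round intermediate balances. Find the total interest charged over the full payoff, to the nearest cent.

Monthly rate r = 16.5%/12 = 1.375% = 0.01375.
Payoff takes n = ⌈−ln(1 − rB₀/P)/ln(1+r)⌉ = ⌈23.233⌉ = 24 payments; the last is €77.42.
Total paid = 23·€330.00 + €77.42 = €7,667.42.
Total interest = total paid − principal = €7,667.42 − €6,525.00 = €1,142.42.

€1,142.42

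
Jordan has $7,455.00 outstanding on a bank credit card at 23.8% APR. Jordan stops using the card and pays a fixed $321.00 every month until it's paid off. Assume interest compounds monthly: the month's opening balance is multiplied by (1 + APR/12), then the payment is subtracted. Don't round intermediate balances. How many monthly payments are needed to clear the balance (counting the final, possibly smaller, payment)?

Monthly rate r = 23.8%/12 = 1.98333% = 0.0198333.
Recurrence: B ← B·(1+r) − $321.00.
Month 1: interest $147.86; balance after payment $7,281.86.
Month 2: interest $144.42; balance after payment $7,105.28.
Closed form: n = −ln(1 − rB₀/P)/ln(1+r) = −ln(0.53938)/ln(1.01983) ≈ 31.433, so the balance reaches zero during payment 32.

32 months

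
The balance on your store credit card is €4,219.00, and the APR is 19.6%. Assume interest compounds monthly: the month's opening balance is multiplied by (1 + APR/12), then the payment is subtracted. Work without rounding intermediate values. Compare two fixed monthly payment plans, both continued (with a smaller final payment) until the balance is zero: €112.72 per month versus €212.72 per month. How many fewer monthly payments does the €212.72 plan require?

34 fewer payments

Monthly rate r = 19.6%/12 = 1.63333% = 0.0163333.
At €112.72/mo: n = ⌈−ln(1 − rB₀/P)/ln(1+r)⌉ = 59 payments (last €37.58); total interest = total paid − €4,219.00 = €2,356.34.
At €212.72/mo: 25 payments (last €35.07); total interest €921.35.
Payments saved = 59 − 25 = 34.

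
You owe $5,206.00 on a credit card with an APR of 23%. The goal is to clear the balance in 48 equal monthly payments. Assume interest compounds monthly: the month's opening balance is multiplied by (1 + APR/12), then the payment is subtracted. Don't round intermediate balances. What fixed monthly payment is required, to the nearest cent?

$166.86

Monthly rate r = 23%/12 = 1.91667% = 0.0191667.
Level-payment amortization: P = B₀·r / (1 − (1+r)^(−n)) = 5206.00·0.0191667 / (1 − 1.01917^(−48)).
Denominator 1 − (1+r)^(−48) = 0.597996465.
P = 99.7817 / 0.597996465 ≈ 166.86.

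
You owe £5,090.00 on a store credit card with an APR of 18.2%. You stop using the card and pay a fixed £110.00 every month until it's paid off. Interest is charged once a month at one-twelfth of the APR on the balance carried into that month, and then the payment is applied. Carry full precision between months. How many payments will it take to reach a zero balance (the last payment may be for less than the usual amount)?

81 payments

Monthly rate r = 18.2%/12 = 1.51667% = 0.0151667.
Recurrence: B ← B·(1+r) − £110.00.
Month 1: interest £77.20; balance after payment £5,057.20.
Month 2: interest £76.70; balance after payment £5,023.90.
Closed form: n = −ln(1 − rB₀/P)/ln(1+r) = −ln(0.2982)/ln(1.01517) ≈ 80.384, so the balance reaches zero during payment 81.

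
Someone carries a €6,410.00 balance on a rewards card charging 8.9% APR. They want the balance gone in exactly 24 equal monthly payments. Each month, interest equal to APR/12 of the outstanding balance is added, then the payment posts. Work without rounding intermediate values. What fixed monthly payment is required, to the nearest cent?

€292.55

Monthly rate r = 8.9%/12 = 0.741667% = 0.00741667.
Level-payment amortization: P = B₀·r / (1 − (1+r)^(−n)) = 6410.00·0.00741667 / (1 − 1.00742^(−24)).
Denominator 1 − (1+r)^(−24) = 0.162507661.
P = 47.5408 / 0.162507661 ≈ 292.55.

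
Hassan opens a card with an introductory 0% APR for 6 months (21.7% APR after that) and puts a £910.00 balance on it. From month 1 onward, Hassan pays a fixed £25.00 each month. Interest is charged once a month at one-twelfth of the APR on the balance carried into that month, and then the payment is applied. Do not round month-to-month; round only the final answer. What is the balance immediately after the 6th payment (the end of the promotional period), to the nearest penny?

£760.00

Promo months 1–6 at r₀ = 0%/12 = 0; months 7+ at r₁ = 21.7%/12 = 0.0180833.
After month 6 (no interest yet): B = £910.00 − 6·£25.00 = £760.00.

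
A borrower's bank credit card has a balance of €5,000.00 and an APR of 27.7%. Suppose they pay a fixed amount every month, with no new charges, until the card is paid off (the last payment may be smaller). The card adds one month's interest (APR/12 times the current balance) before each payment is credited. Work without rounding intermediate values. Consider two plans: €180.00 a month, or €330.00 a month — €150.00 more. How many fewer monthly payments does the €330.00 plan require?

26 fewer payments

Monthly rate r = 27.7%/12 = 2.30833% = 0.0230833.
At €180.00/mo: n = ⌈−ln(1 − rB₀/P)/ln(1+r)⌉ = 45 payments (last €164.84); total interest = total paid − €5,000.00 = €3,084.84.
At €330.00/mo: 19 payments (last €284.13); total interest €1,224.13.
Payments saved = 45 − 19 = 26.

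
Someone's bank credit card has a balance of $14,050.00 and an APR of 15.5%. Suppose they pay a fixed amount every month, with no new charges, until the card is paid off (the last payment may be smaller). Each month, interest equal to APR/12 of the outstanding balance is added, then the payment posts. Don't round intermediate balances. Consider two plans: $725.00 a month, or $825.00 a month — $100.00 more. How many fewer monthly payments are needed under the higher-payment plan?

Monthly rate r = 15.5%/12 = 1.29167% = 0.0129167.
At $725.00/mo: n = ⌈−ln(1 − rB₀/P)/ln(1+r)⌉ = 23 payments (last $326.34); total interest = total paid − $14,050.00 = $2,226.34.
At $825.00/mo: 20 payments (last $295.87); total interest $1,920.87.
Payments saved = 23 − 20 = 3.

3 fewer payments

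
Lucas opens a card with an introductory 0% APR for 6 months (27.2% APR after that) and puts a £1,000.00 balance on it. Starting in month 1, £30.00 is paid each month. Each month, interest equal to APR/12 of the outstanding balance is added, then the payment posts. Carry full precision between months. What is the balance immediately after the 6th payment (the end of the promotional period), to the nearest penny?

Promo months 1–6 at r₀ = 0%/12 = 0; months 7+ at r₁ = 27.2%/12 = 0.0226667.
After month 6 (no interest yet): B = £1,000.00 − 6·£30.00 = £820.00.

£820.00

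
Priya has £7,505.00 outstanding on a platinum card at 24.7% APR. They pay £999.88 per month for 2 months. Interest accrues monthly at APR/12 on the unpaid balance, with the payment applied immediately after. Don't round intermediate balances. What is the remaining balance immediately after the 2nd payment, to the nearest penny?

£5,796.79

Monthly rate r = 24.7%/12 = 2.05833% = 0.0205833.
Each month: B ← B·(1+r) − £999.88.
Month 1: interest £154.48; balance after payment £6,659.60.
Month 2: interest £137.08; balance after payment £5,796.79.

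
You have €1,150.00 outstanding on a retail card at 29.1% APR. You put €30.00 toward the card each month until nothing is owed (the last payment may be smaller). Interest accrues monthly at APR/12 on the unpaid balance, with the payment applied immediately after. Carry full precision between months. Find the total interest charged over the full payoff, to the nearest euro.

Monthly rate r = 29.1%/12 = 2.425% = 0.02425.
Payoff takes n = ⌈−ln(1 − rB₀/P)/ln(1+r)⌉ = ⌈110.737⌉ = 111 payments; the last is €22.17.
Total paid = 110·€30.00 + €22.17 = €3,322.17.
Total interest = total paid − principal = €3,322.17 − €1,150.00 = €2,172.17.

€2,172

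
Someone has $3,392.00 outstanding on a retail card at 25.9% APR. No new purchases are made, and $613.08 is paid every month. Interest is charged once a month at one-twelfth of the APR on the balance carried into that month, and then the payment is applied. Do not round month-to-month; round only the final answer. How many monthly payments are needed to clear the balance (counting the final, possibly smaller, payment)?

6 months

Monthly rate r = 25.9%/12 = 2.15833% = 0.0215833.
Recurrence: B ← B·(1+r) − $613.08.
Month 1: interest $73.21; balance after payment $2,852.13.
Month 2: interest $61.56; balance after payment $2,300.61.
Month 3: interest $49.65; balance after payment $1,737.18.
Month 4: interest $37.49; balance after payment $1,161.60.
Month 5: interest $25.07; balance after payment $573.59.
Month 6: interest $12.38; balance after payment $0.00.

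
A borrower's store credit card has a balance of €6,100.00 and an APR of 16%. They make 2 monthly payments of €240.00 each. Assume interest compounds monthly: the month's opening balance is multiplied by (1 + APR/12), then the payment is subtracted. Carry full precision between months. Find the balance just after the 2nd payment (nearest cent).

€5,780.55

Monthly rate r = 16%/12 = 1.33333% = 0.0133333.
Each month: B ← B·(1+r) − €240.00.
Month 1: interest €81.33; balance after payment €5,941.33.
Month 2: interest €79.22; balance after payment €5,780.55.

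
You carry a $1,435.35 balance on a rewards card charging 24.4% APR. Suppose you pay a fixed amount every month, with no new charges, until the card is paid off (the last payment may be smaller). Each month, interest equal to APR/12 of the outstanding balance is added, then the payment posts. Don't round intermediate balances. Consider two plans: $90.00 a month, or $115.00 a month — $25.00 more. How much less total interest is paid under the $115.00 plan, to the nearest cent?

$80.06

Monthly rate r = 24.4%/12 = 2.03333% = 0.0203333.
At $90.00/mo: n = ⌈−ln(1 − rB₀/P)/ln(1+r)⌉ = 20 payments (last $42.80); total interest = total paid − $1,435.35 = $317.45.
At $115.00/mo: 15 payments (last $62.74); total interest $237.39.
Interest saved = $317.45 − $237.39 = $80.06.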